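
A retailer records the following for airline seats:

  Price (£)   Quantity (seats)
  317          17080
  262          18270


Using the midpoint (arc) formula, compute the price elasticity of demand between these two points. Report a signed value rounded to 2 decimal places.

%ΔQ = (18270 − 17080) / [(17080 + 18270)/2] = 1190/17675 = 0.067326…
%ΔP = (262 − 317) / [(317 + 262)/2] = -55/289.5 = -0.189982…
Arc Ed = %ΔQ / %ΔP = (1190/17675) / (-55/289.5) = -0.3543…

-0.35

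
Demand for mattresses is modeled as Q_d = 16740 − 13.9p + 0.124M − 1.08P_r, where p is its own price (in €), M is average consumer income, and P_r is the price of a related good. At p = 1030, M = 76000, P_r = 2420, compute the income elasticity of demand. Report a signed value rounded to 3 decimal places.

At the given values, Q_d = 16740 − 13.9(1030) + 0.124(76000) − 1.08(2420) = 9233.4.
∂Q_d/∂M = 0.124.
E = (0.124) × (76000/9233.4) = 1.02064…

1.021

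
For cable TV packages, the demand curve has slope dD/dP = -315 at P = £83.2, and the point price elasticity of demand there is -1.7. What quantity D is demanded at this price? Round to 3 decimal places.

15416.471

Ed = (dD/dP)·(P/D) ⇒ D = (dD/dP)·P/Ed = (-315)·83.2/(-1.7) = 15416.47058…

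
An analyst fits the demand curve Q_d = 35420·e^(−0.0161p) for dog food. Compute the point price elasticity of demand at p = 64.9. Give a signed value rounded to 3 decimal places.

dQ_d/dp = −0.0161·Q_d = -200.579. At p = 64.9, Q_d = 12458.3.
Ed = (dQ_d/dp)·(p/Q_d) = (-200.579) × (64.9/12458.3) = -1.04489

-1.045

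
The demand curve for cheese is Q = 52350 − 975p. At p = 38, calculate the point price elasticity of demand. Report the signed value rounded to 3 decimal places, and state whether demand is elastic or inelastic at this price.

-2.422; elastic

dQ/dp = −975. At p = 38, Q = 52350 − 975(38) = 15300.
Ed = (dQ/dp)·(p/Q) = −975 × (38/15300) = -2.42156…
|Ed| = 2.422 > 1, so demand is elastic.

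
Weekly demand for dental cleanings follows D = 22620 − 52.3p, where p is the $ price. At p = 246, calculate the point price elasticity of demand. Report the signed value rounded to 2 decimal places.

-1.32

dD/dp = −52.3. At p = 246, D = 22620 − 52.3(246) = 9754.2.
Ed = (dD/dp)·(p/D) = −52.3 × (246/9754.2) = -1.3190…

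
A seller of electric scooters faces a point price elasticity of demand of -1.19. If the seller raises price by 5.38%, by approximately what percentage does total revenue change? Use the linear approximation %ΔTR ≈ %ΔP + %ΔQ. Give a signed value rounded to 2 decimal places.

-1.02%

%ΔQ ≈ Ed × %ΔP = (-1.19) × (+5.38%) = -6.4022%
%ΔTR ≈ %ΔP + %ΔQ = (+5.38%) + (-6.4022%) = -1.0222%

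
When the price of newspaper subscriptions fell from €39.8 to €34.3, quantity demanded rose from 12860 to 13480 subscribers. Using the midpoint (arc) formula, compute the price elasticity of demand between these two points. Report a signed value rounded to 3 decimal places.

-0.317

%ΔQ = (13480 − 12860) / [(12860 + 13480)/2] = 620/13170 = 0.047076…
%ΔP = (34.3 − 39.8) / [(39.8 + 34.3)/2] = -5.5/37.05 = -0.148448…
Arc Ed = %ΔQ / %ΔP = (620/13170) / (-5.5/37.05) = -0.31712…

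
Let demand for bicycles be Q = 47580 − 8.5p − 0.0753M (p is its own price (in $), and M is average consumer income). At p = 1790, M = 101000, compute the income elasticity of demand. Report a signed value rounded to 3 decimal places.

-0.307

At the given values, Q = 47580 − 8.5(1790) − 0.0753(101000) = 24759.7.
∂Q/∂M = -0.0753.
E = (-0.0753) × (101000/24759.7) = -0.30716…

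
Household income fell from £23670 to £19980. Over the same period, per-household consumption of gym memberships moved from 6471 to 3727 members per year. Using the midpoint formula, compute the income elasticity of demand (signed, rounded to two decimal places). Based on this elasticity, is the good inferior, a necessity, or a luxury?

3.18; luxury

%ΔQ = (3727 − 6471)/[( 6471 + 3727)/2] = -2744/5099 = -0.538144…
%ΔIncome = (19980 − 23670)/[( 23670 + 19980)/2] = -3690/21825 = -0.169072…
E_income = (-2744/5099) / (-3690/21825) = 3.1829…
E_income > 1 ⇒ normal good, luxury.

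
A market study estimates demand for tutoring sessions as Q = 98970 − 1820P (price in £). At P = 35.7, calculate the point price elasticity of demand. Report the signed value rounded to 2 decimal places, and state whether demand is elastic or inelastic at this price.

-1.91; elastic

dQ/dP = −1820. At P = 35.7, Q = 98970 − 1820(35.7) = 33996.
Ed = (dQ/dP)·(P/Q) = −1820 × (35.7/33996) = -1.9112…
|Ed| = 1.91 > 1, so demand is elastic.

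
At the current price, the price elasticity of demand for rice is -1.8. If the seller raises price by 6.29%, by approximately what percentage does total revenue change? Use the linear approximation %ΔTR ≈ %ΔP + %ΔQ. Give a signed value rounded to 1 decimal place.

-5.0%

%ΔQ ≈ Ed × %ΔP = (-1.8) × (+6.29%) = -11.3220%
%ΔTR ≈ %ΔP + %ΔQ = (+6.29%) + (-11.3220%) = -5.0320%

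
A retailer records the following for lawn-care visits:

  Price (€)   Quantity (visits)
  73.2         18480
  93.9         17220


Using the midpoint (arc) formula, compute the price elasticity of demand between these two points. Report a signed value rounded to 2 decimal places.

-0.28

%ΔQ = (17220 − 18480) / [(18480 + 17220)/2] = -1260/17850 = -0.070588…
%ΔP = (93.9 − 73.2) / [(73.2 + 93.9)/2] = 20.7/83.55 = 0.247755…
Arc Ed = %ΔQ / %ΔP = (-1260/17850) / (20.7/83.55) = -0.2849…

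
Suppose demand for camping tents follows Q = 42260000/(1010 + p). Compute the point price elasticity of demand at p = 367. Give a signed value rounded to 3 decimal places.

-0.267

dQ/dp = −42260000/(1010 + p)² = -22.2875. At p = 367, Q = 30689.9.
Ed = (dQ/dp)·(p/Q) = (-22.2875) × (367/30689.9) = -0.26652…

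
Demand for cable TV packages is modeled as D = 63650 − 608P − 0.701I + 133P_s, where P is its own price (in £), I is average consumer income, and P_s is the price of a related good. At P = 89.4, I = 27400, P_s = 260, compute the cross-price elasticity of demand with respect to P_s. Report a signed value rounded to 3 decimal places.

1.402

At the given values, D = 63650 − 608(89.4) − 0.701(27400) + 133(260) = 24667.4.
∂D/∂P_s = 133.
E = (133) × (260/24667.4) = 1.40185…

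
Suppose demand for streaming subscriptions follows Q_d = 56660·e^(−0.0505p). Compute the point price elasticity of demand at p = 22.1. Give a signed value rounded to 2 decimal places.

dQ_d/dp = −0.0505·Q_d = -937.289. At p = 22.1, Q_d = 18560.2.
Ed = (dQ_d/dp)·(p/Q_d) = (-937.289) × (22.1/18560.2) = -1.1160…

-1.12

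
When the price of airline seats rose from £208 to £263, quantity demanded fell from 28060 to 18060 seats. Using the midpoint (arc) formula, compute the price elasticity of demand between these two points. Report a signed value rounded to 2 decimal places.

%ΔQ = (18060 − 28060) / [(28060 + 18060)/2] = -10000/23060 = -0.433651…
%ΔP = (263 − 208) / [(208 + 263)/2] = 55/235.5 = 0.233545…
Arc Ed = %ΔQ / %ΔP = (-10000/23060) / (55/235.5) = -1.8568…

-1.86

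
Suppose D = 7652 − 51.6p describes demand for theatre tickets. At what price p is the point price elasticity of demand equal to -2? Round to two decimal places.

Ed = −51.6p/(7652 − 51.6p). Set this equal to -2:
51.6p = 2·(7652 − 51.6p) ⇒ 51.6p(1 + 2) = 2·7652
p = 2·7652 / (51.6·3) = 98.8630…

98.86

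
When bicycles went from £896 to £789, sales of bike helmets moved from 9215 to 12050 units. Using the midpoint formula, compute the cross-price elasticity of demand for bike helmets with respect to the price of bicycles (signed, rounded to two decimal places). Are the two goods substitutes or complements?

%ΔQ_{bike helmets} = (12050 − 9215)/avg = 2835/10632.5 = 0.266635…
%ΔP_{bicycles} = (789 − 896)/avg = -107/842.5 = -0.127002…
E_cross = (2835/10632.5) / (-107/842.5) = -2.0994…
E_cross < 0 ⇒ the goods are complements.

-2.10; complements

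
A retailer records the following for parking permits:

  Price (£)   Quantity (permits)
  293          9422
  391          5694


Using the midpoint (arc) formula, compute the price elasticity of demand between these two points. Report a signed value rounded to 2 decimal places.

-1.72

%ΔQ = (5694 − 9422) / [(9422 + 5694)/2] = -3728/7558 = -0.493252…
%ΔP = (391 − 293) / [(293 + 391)/2] = 98/342 = 0.286549…
Arc Ed = %ΔQ / %ΔP = (-3728/7558) / (98/342) = -1.7213…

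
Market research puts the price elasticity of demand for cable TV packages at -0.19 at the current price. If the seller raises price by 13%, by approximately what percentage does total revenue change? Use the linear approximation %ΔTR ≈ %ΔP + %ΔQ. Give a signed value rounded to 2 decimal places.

%ΔQ ≈ Ed × %ΔP = (-0.19) × (+13%) = -2.4700%
%ΔTR ≈ %ΔP + %ΔQ = (+13%) + (-2.4700%) = +10.5300%

+10.53%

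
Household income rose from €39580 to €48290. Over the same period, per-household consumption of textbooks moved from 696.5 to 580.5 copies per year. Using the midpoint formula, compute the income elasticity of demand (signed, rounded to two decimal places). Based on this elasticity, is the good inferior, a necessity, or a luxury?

-0.92; inferior

%ΔQ = (580.5 − 696.5)/[( 696.5 + 580.5)/2] = -116/638.5 = -0.181675…
%ΔIncome = (48290 − 39580)/[( 39580 + 48290)/2] = 8710/43935 = 0.198247…
E_income = (-116/638.5) / (8710/43935) = -0.9164…
E_income < 0 ⇒ inferior good.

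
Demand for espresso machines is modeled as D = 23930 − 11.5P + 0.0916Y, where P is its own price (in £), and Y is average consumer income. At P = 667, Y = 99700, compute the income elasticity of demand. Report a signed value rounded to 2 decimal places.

0.36

At the given values, D = 23930 − 11.5(667) + 0.0916(99700) = 25392.02.
∂D/∂Y = 0.0916.
E = (0.0916) × (99700/25392.02) = 0.3596…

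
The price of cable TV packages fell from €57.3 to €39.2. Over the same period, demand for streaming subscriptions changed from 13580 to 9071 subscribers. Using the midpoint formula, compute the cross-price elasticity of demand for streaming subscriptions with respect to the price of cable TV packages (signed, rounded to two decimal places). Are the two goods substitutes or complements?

1.06; substitutes

%ΔQ_{streaming subscriptions} = (9071 − 13580)/avg = -4509/11325.5 = -0.398128…
%ΔP_{cable TV packages} = (39.2 − 57.3)/avg = -18.1/48.25 = -0.375129…
E_cross = (-4509/11325.5) / (-18.1/48.25) = 1.0613…
E_cross > 0 ⇒ the goods are substitutes.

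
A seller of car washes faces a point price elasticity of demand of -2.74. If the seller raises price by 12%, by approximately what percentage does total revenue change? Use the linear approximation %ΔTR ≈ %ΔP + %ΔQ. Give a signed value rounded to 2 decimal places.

-20.88%

%ΔQ ≈ Ed × %ΔP = (-2.74) × (+12%) = -32.8800%
%ΔTR ≈ %ΔP + %ΔQ = (+12%) + (-32.8800%) = -20.8800%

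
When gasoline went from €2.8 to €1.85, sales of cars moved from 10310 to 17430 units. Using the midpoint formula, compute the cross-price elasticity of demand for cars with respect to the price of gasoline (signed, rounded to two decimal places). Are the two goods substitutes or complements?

-1.26; complements

%ΔQ_{cars} = (17430 − 10310)/avg = 7120/13870 = 0.513338…
%ΔP_{gasoline} = (1.85 − 2.8)/avg = -0.95/2.325 = -0.408602…
E_cross = (7120/13870) / (-0.95/2.325) = -1.2563…
E_cross < 0 ⇒ the goods are complements.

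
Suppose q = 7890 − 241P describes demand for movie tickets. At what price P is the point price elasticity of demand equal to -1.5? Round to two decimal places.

Ed = −241P/(7890 − 241P). Set this equal to -1.5:
241P = 1.5·(7890 − 241P) ⇒ 241P(1 + 1.5) = 1.5·7890
P = 1.5·7890 / (241·2.5) = 19.6431…

19.64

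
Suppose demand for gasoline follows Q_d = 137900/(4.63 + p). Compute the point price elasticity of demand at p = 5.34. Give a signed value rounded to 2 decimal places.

dQ_d/dp = −137900/(4.63 + p)² = -1387.31. At p = 5.34, Q_d = 13831.5.
Ed = (dQ_d/dp)·(p/Q_d) = (-1387.31) × (5.34/13831.5) = -0.5356…

-0.54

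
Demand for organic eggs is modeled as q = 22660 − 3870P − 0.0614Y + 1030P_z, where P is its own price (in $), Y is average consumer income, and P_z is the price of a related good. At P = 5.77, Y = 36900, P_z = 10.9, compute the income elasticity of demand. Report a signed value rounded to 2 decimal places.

At the given values, q = 22660 − 3870(5.77) − 0.0614(36900) + 1030(10.9) = 9291.44.
∂q/∂Y = -0.0614.
E = (-0.0614) × (36900/9291.44) = -0.2438…

-0.24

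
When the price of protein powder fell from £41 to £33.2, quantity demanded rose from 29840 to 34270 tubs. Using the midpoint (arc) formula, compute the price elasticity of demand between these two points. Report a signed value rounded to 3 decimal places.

-0.657

%ΔQ = (34270 − 29840) / [(29840 + 34270)/2] = 4430/32055 = 0.138199…
%ΔP = (33.2 − 41) / [(41 + 33.2)/2] = -7.8/37.1 = -0.210242…
Arc Ed = %ΔQ / %ΔP = (4430/32055) / (-7.8/37.1) = -0.65733…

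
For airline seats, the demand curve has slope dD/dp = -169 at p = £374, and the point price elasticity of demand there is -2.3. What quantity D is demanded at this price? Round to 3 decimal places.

27480.870

Ed = (dD/dp)·(p/D) ⇒ D = (dD/dp)·p/Ed = (-169)·374/(-2.3) = 27480.86956…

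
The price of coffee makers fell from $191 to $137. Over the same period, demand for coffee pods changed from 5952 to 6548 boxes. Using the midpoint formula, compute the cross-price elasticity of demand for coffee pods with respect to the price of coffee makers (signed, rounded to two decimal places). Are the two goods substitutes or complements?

-0.29; complements

%ΔQ_{coffee pods} = (6548 − 5952)/avg = 596/6250 = 0.09536
%ΔP_{coffee makers} = (137 − 191)/avg = -54/164 = -0.329268…
E_cross = (596/6250) / (-54/164) = -0.2896…
E_cross < 0 ⇒ the goods are complements.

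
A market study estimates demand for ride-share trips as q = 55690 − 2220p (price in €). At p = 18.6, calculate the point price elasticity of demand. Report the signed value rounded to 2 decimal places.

-2.87

dq/dp = −2220. At p = 18.6, q = 55690 − 2220(18.6) = 14398.
Ed = (dq/dp)·(p/q) = −2220 × (18.6/14398) = -2.8678…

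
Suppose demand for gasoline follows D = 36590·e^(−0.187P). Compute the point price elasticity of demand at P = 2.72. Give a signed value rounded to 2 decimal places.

-0.51

dD/dP = −0.187·D = -4114.38. At P = 2.72, D = 22002.
Ed = (dD/dP)·(P/D) = (-4114.38) × (2.72/22002) = -0.5086…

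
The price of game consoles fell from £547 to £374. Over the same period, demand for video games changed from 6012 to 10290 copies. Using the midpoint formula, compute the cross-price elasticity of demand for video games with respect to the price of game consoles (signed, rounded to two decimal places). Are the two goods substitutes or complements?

-1.40; complements

%ΔQ_{video games} = (10290 − 6012)/avg = 4278/8151 = 0.524843…
%ΔP_{game consoles} = (374 − 547)/avg = -173/460.5 = -0.375678…
E_cross = (4278/8151) / (-173/460.5) = -1.3970…
E_cross < 0 ⇒ the goods are complements.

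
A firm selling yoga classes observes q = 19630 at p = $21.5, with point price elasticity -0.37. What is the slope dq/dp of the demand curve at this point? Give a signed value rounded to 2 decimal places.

-337.82

Ed = (dq/dp)·(p/q) ⇒ dq/dp = Ed·q/p = (-0.37)·19630/21.5 = -337.8186…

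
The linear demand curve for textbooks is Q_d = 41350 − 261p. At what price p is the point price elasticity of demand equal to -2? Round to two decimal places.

105.62

Ed = −261p/(41350 − 261p). Set this equal to -2:
261p = 2·(41350 − 261p) ⇒ 261p(1 + 2) = 2·41350
p = 2·41350 / (261·3) = 105.6194…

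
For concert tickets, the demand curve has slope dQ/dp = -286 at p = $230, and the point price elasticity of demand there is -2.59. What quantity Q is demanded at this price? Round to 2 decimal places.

25397.68

Ed = (dQ/dp)·(p/Q) ⇒ Q = (dQ/dp)·p/Ed = (-286)·230/(-2.59) = 25397.6833…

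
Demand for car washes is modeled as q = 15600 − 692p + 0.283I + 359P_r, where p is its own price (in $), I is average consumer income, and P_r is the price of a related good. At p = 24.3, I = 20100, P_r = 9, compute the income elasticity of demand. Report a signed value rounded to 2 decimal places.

0.74

At the given values, q = 15600 − 692(24.3) + 0.283(20100) + 359(9) = 7703.7.
∂q/∂I = 0.283.
E = (0.283) × (20100/7703.7) = 0.7383…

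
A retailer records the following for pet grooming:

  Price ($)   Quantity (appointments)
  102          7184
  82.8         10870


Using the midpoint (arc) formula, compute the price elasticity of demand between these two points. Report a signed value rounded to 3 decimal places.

-1.965

%ΔQ = (10870 − 7184) / [(7184 + 10870)/2] = 3686/9027 = 0.408330…
%ΔP = (82.8 − 102) / [(102 + 82.8)/2] = -19.2/92.4 = -0.207792…
Arc Ed = %ΔQ / %ΔP = (3686/9027) / (-19.2/92.4) = -1.96509…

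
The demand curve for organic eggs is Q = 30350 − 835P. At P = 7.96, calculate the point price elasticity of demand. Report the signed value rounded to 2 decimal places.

-0.28

dQ/dP = −835. At P = 7.96, Q = 30350 − 835(7.96) = 23703.4.
Ed = (dQ/dP)·(P/Q) = −835 × (7.96/23703.4) = -0.2804…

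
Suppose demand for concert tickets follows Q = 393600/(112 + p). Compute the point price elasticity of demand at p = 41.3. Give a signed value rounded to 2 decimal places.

-0.27

dQ/dp = −393600/(112 + p)² = -16.7483. At p = 41.3, Q = 2567.51.
Ed = (dQ/dp)·(p/Q) = (-16.7483) × (41.3/2567.51) = -0.2694…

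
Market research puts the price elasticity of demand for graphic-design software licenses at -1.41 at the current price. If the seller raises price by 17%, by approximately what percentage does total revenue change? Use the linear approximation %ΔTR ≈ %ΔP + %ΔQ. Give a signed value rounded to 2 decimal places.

-6.97%

%ΔQ ≈ Ed × %ΔP = (-1.41) × (+17%) = -23.9700%
%ΔTR ≈ %ΔP + %ΔQ = (+17%) + (-23.9700%) = -6.9700%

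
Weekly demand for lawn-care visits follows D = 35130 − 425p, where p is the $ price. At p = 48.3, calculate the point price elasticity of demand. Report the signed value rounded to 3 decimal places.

dD/dp = −425. At p = 48.3, D = 35130 − 425(48.3) = 14602.5.
Ed = (dD/dp)·(p/D) = −425 × (48.3/14602.5) = -1.40575…

-1.406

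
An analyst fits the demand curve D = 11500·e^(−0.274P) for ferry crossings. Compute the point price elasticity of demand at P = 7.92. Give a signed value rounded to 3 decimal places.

-2.170

dD/dP = −0.274·D = -359.745. At P = 7.92, D = 1312.94.
Ed = (dD/dP)·(P/D) = (-359.745) × (7.92/1312.94) = -2.17008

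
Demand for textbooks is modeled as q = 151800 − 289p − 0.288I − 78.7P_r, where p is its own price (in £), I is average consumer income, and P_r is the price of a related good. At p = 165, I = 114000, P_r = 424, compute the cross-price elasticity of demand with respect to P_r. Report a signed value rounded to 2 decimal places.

-0.88

At the given values, q = 151800 − 289(165) − 0.288(114000) − 78.7(424) = 37914.2.
∂q/∂P_r = -78.7.
E = (-78.7) × (424/37914.2) = -0.8801…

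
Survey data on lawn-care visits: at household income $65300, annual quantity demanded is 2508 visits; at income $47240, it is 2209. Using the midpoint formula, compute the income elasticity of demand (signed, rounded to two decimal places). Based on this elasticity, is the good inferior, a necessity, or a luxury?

0.39; necessity

%ΔQ = (2209 − 2508)/[( 2508 + 2209)/2] = -299/2358.5 = -0.126775…
%ΔIncome = (47240 − 65300)/[( 65300 + 47240)/2] = -18060/56270 = -0.320952…
E_income = (-299/2358.5) / (-18060/56270) = 0.3949…
0 < E_income < 1 ⇒ normal good, necessity.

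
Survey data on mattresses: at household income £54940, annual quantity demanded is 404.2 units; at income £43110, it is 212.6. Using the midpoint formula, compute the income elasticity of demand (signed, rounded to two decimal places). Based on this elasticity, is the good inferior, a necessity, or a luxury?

2.57; luxury

%ΔQ = (212.6 − 404.2)/[( 404.2 + 212.6)/2] = -191.6/308.4 = -0.621271…
%ΔIncome = (43110 − 54940)/[( 54940 + 43110)/2] = -11830/49025 = -0.241305…
E_income = (-191.6/308.4) / (-11830/49025) = 2.5746…
E_income > 1 ⇒ normal good, luxury.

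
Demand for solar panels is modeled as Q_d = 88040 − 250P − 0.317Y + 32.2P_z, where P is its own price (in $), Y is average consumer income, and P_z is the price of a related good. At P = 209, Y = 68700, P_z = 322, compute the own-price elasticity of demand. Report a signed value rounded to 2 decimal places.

-2.14

At the given values, Q_d = 88040 − 250(209) − 0.317(68700) + 32.2(322) = 24380.5.
∂Q_d/∂P = −250.
E = (-250) × (209/24380.5) = -2.1431…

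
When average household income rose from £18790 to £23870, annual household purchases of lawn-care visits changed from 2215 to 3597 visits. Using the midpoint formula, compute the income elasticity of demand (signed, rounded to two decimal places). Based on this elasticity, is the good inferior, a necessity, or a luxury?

%ΔQ = (3597 − 2215)/[( 2215 + 3597)/2] = 1382/2906 = 0.475567…
%ΔIncome = (23870 − 18790)/[( 18790 + 23870)/2] = 5080/21330 = 0.238162…
E_income = (1382/2906) / (5080/21330) = 1.9968…
E_income > 1 ⇒ normal good, luxury.

2.00; luxury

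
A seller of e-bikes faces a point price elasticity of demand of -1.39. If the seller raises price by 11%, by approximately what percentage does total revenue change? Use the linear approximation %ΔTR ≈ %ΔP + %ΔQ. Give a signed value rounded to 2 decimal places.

%ΔQ ≈ Ed × %ΔP = (-1.39) × (+11%) = -15.2900%
%ΔTR ≈ %ΔP + %ΔQ = (+11%) + (-15.2900%) = -4.2900%

-4.29%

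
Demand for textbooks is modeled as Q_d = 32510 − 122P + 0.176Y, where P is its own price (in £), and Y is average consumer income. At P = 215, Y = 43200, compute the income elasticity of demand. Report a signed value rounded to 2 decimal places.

At the given values, Q_d = 32510 − 122(215) + 0.176(43200) = 13883.2.
∂Q_d/∂Y = 0.176.
E = (0.176) × (43200/13883.2) = 0.5476…

0.55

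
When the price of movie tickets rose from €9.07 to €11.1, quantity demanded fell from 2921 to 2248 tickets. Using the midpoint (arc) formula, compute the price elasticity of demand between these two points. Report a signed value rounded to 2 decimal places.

%ΔQ = (2248 − 2921) / [(2921 + 2248)/2] = -673/2584.5 = -0.260398…
%ΔP = (11.1 − 9.07) / [(9.07 + 11.1)/2] = 2.03/10.085 = 0.201289…
Arc Ed = %ΔQ / %ΔP = (-673/2584.5) / (2.03/10.085) = -1.2936…

-1.29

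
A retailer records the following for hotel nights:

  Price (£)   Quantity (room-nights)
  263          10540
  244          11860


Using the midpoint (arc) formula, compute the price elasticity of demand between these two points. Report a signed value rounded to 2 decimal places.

-1.57

%ΔQ = (11860 − 10540) / [(10540 + 11860)/2] = 1320/11200 = 0.117857…
%ΔP = (244 − 263) / [(263 + 244)/2] = -19/253.5 = -0.074950…
Arc Ed = %ΔQ / %ΔP = (1320/11200) / (-19/253.5) = -1.5724…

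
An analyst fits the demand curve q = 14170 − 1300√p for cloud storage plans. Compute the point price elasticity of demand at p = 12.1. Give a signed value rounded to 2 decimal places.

-0.23

dq/dp = −1300/(2√p) = -186.862. At p = 12.1, q = 9647.94.
Ed = (dq/dp)·(p/q) = (-186.862) × (12.1/9647.94) = -0.2343…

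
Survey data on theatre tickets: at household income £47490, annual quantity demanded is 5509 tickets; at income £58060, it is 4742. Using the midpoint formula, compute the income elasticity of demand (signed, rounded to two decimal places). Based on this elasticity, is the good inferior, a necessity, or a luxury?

%ΔQ = (4742 − 5509)/[( 5509 + 4742)/2] = -767/5125.5 = -0.149643…
%ΔIncome = (58060 − 47490)/[( 47490 + 58060)/2] = 10570/52775 = 0.200284…
E_income = (-767/5125.5) / (10570/52775) = -0.7471…
E_income < 0 ⇒ inferior good.

-0.75; inferior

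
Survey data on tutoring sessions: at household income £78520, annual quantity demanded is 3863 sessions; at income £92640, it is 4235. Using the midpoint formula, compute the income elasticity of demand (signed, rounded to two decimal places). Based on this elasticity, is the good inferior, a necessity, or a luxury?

%ΔQ = (4235 − 3863)/[( 3863 + 4235)/2] = 372/4049 = 0.091874…
%ΔIncome = (92640 − 78520)/[( 78520 + 92640)/2] = 14120/85580 = 0.164991…
E_income = (372/4049) / (14120/85580) = 0.5568…
0 < E_income < 1 ⇒ normal good, necessity.

0.56; necessity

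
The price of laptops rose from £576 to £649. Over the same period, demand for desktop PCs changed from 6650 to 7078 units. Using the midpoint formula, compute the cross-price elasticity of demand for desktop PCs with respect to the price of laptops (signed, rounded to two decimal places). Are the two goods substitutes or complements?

%ΔQ_{desktop PCs} = (7078 − 6650)/avg = 428/6864 = 0.062354…
%ΔP_{laptops} = (649 − 576)/avg = 73/612.5 = 0.119183…
E_cross = (428/6864) / (73/612.5) = 0.5231…
E_cross > 0 ⇒ the goods are substitutes.

0.52; substitutes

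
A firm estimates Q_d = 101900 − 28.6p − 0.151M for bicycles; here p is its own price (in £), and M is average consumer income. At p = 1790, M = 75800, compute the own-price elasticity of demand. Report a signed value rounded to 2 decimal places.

At the given values, Q_d = 101900 − 28.6(1790) − 0.151(75800) = 39260.2.
∂Q_d/∂p = −28.6.
E = (-28.6) × (1790/39260.2) = -1.3039…

-1.30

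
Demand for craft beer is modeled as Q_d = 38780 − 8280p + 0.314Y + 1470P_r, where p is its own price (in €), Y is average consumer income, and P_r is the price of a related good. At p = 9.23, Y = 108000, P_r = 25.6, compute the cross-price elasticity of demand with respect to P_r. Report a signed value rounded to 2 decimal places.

1.11

At the given values, Q_d = 38780 − 8280(9.23) + 0.314(108000) + 1470(25.6) = 33899.6.
∂Q_d/∂P_r = 1470.
E = (1470) × (25.6/33899.6) = 1.1101…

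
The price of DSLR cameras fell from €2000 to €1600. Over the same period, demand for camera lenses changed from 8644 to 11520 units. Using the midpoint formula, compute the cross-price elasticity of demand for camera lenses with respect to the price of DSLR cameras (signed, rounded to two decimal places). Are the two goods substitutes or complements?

%ΔQ_{camera lenses} = (11520 − 8644)/avg = 2876/10082 = 0.285260…
%ΔP_{DSLR cameras} = (1600 − 2000)/avg = -400/1800 = -0.222222…
E_cross = (2876/10082) / (-400/1800) = -1.2836…
E_cross < 0 ⇒ the goods are complements.

-1.28; complements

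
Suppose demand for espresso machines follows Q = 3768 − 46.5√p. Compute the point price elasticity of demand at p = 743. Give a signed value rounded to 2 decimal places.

dQ/dp = −46.5/(2√p) = -0.85296. At p = 743, Q = 2500.5.
Ed = (dQ/dp)·(p/Q) = (-0.85296) × (743/2500.5) = -0.2534…

-0.25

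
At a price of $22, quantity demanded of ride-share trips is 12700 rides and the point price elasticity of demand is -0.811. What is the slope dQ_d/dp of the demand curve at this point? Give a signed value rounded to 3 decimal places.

Ed = (dQ_d/dp)·(p/Q_d) ⇒ dQ_d/dp = Ed·Q_d/p = (-0.811)·12700/22 = -468.16818…

-468.168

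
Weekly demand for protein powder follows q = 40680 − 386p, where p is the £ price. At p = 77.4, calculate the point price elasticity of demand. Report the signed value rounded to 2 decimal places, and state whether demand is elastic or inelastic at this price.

-2.77; elastic

dq/dp = −386. At p = 77.4, q = 40680 − 386(77.4) = 10803.6.
Ed = (dq/dp)·(p/q) = −386 × (77.4/10803.6) = -2.7654…
|Ed| = 2.77 > 1, so demand is elastic.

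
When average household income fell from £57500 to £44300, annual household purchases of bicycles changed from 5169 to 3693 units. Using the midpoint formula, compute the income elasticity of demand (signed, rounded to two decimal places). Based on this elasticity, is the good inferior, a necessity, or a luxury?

1.28; luxury

%ΔQ = (3693 − 5169)/[( 5169 + 3693)/2] = -1476/4431 = -0.333107…
%ΔIncome = (44300 − 57500)/[( 57500 + 44300)/2] = -13200/50900 = -0.259332…
E_income = (-1476/4431) / (-13200/50900) = 1.2844…
E_income > 1 ⇒ normal good, luxury.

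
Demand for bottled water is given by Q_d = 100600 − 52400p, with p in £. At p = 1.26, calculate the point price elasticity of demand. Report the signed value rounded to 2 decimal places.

-1.91

dQ_d/dp = −52400. At p = 1.26, Q_d = 100600 − 52400(1.26) = 34576.
Ed = (dQ_d/dp)·(p/Q_d) = −52400 × (1.26/34576) = -1.9095…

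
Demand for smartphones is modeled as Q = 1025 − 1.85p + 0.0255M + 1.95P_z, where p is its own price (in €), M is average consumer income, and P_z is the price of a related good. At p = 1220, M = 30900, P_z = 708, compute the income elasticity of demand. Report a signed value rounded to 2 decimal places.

0.84

At the given values, Q = 1025 − 1.85(1220) + 0.0255(30900) + 1.95(708) = 936.55.
∂Q/∂M = 0.0255.
E = (0.0255) × (30900/936.55) = 0.8413…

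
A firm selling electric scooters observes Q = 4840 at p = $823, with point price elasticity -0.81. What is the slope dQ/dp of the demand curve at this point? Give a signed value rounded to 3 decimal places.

-4.764

Ed = (dQ/dp)·(p/Q) ⇒ dQ/dp = Ed·Q/p = (-0.81)·4840/823 = -4.76354…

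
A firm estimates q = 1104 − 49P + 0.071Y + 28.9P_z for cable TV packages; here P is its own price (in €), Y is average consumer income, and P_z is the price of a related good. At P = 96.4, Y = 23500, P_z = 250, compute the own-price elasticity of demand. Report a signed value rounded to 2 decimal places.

-0.90

At the given values, q = 1104 − 49(96.4) + 0.071(23500) + 28.9(250) = 5273.9.
∂q/∂P = −49.
E = (-49) × (96.4/5273.9) = -0.8956…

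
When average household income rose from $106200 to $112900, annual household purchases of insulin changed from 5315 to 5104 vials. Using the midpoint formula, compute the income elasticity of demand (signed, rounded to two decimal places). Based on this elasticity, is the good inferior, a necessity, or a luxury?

%ΔQ = (5104 − 5315)/[( 5315 + 5104)/2] = -211/5209.5 = -0.040502…
%ΔIncome = (112900 − 106200)/[( 106200 + 112900)/2] = 6700/109550 = 0.061159…
E_income = (-211/5209.5) / (6700/109550) = -0.6622…
E_income < 0 ⇒ inferior good.

-0.66; inferior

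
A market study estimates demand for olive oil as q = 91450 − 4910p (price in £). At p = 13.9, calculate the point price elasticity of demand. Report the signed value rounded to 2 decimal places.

dq/dp = −4910. At p = 13.9, q = 91450 − 4910(13.9) = 23201.
Ed = (dq/dp)·(p/q) = −4910 × (13.9/23201) = -2.9416…

-2.94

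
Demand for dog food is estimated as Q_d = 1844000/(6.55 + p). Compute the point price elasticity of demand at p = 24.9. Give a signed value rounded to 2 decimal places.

-0.79

dQ_d/dp = −1844000/(6.55 + p)² = -1864.32. At p = 24.9, Q_d = 58632.8.
Ed = (dQ_d/dp)·(p/Q_d) = (-1864.32) × (24.9/58632.8) = -0.7917…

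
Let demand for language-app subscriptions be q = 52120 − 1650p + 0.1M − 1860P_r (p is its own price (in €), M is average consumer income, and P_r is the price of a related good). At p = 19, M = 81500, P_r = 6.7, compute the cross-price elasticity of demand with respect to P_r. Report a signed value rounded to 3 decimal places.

-0.757

At the given values, q = 52120 − 1650(19) + 0.1(81500) − 1860(6.7) = 16458.
∂q/∂P_r = -1860.
E = (-1860) × (6.7/16458) = -0.75720…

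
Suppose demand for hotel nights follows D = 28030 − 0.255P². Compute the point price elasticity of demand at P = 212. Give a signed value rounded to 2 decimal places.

dD/dP = −2·0.255·P = -108.12. At P = 212, D = 16569.28.
Ed = (dD/dP)·(P/D) = (-108.12) × (212/16569.28) = -1.3833…

-1.38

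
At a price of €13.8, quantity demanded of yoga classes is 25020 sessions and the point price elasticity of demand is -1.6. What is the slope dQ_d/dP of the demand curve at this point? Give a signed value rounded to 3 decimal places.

-2900.870

Ed = (dQ_d/dP)·(P/Q_d) ⇒ dQ_d/dP = Ed·Q_d/P = (-1.6)·25020/13.8 = -2900.86956…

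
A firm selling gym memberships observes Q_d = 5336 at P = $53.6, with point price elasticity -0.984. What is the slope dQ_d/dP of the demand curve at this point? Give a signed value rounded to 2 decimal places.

-97.96

Ed = (dQ_d/dP)·(P/Q_d) ⇒ dQ_d/dP = Ed·Q_d/P = (-0.984)·5336/53.6 = -97.9594…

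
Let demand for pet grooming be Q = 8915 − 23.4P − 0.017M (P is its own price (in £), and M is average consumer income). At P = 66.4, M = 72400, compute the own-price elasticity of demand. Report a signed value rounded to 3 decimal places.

At the given values, Q = 8915 − 23.4(66.4) − 0.017(72400) = 6130.44.
∂Q/∂P = −23.4.
E = (-23.4) × (66.4/6130.44) = -0.25344…

-0.253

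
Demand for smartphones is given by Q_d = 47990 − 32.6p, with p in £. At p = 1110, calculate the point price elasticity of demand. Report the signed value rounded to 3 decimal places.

-3.066

dQ_d/dp = −32.6. At p = 1110, Q_d = 47990 − 32.6(1110) = 11804.
Ed = (dQ_d/dp)·(p/Q_d) = −32.6 × (1110/11804) = -3.06557…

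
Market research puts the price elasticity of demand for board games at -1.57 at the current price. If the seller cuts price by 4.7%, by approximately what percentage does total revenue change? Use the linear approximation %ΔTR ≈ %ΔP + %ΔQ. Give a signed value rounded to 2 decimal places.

%ΔQ ≈ Ed × %ΔP = (-1.57) × (-4.7%) = +7.3790%
%ΔTR ≈ %ΔP + %ΔQ = (-4.7%) + (+7.3790%) = +2.6790%

+2.68%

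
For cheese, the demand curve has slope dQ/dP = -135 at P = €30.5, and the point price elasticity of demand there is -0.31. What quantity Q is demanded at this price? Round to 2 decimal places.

Ed = (dQ/dP)·(P/Q) ⇒ Q = (dQ/dP)·P/Ed = (-135)·30.5/(-0.31) = 13282.2580…

13282.26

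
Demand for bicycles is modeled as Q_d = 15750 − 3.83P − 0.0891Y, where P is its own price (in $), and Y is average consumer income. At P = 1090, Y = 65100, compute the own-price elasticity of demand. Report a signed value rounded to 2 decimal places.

At the given values, Q_d = 15750 − 3.83(1090) − 0.0891(65100) = 5774.89.
∂Q_d/∂P = −3.83.
E = (-3.83) × (1090/5774.89) = -0.7229…

-0.72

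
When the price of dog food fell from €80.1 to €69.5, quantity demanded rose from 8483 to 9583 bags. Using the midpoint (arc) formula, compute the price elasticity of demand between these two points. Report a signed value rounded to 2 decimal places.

%ΔQ = (9583 − 8483) / [(8483 + 9583)/2] = 1100/9033 = 0.121775…
%ΔP = (69.5 − 80.1) / [(80.1 + 69.5)/2] = -10.6/74.8 = -0.141711…
Arc Ed = %ΔQ / %ΔP = (1100/9033) / (-10.6/74.8) = -0.8593…

-0.86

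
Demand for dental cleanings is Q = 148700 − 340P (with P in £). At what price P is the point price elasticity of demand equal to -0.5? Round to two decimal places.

145.78

Ed = −340P/(148700 − 340P). Set this equal to -0.5:
340P = 0.5·(148700 − 340P) ⇒ 340P(1 + 0.5) = 0.5·148700
P = 0.5·148700 / (340·1.5) = 145.7843…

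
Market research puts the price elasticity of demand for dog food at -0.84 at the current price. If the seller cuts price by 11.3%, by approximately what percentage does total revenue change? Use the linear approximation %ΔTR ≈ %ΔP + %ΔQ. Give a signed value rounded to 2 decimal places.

%ΔQ ≈ Ed × %ΔP = (-0.84) × (-11.3%) = +9.4920%
%ΔTR ≈ %ΔP + %ΔQ = (-11.3%) + (+9.4920%) = -1.8080%

-1.81%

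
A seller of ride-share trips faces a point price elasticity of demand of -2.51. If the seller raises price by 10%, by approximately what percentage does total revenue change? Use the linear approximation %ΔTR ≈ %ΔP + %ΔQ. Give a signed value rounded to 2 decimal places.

%ΔQ ≈ Ed × %ΔP = (-2.51) × (+10%) = -25.1000%
%ΔTR ≈ %ΔP + %ΔQ = (+10%) + (-25.1000%) = -15.1000%

-15.10%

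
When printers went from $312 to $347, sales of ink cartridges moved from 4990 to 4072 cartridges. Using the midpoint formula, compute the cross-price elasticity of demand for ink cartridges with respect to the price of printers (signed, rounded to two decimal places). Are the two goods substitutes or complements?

%ΔQ_{ink cartridges} = (4072 − 4990)/avg = -918/4531 = -0.202604…
%ΔP_{printers} = (347 − 312)/avg = 35/329.5 = 0.106221…
E_cross = (-918/4531) / (35/329.5) = -1.9073…
E_cross < 0 ⇒ the goods are complements.

-1.91; complements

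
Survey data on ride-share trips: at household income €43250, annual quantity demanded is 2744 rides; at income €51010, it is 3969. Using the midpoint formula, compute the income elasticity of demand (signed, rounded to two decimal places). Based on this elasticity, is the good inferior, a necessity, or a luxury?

%ΔQ = (3969 − 2744)/[( 2744 + 3969)/2] = 1225/3356.5 = 0.364963…
%ΔIncome = (51010 − 43250)/[( 43250 + 51010)/2] = 7760/47130 = 0.164650…
E_income = (1225/3356.5) / (7760/47130) = 2.2165…
E_income > 1 ⇒ normal good, luxury.

2.22; luxury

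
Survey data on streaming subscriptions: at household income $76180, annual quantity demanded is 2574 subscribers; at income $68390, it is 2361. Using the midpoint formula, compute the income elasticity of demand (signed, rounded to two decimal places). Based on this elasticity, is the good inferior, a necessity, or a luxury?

0.80; necessity

%ΔQ = (2361 − 2574)/[( 2574 + 2361)/2] = -213/2467.5 = -0.086322…
%ΔIncome = (68390 − 76180)/[( 76180 + 68390)/2] = -7790/72285 = -0.107767…
E_income = (-213/2467.5) / (-7790/72285) = 0.8010…
0 < E_income < 1 ⇒ normal good, necessity.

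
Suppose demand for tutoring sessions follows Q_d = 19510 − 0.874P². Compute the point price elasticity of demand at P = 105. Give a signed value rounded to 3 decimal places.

-1.952

dQ_d/dP = −2·0.874·P = -183.54. At P = 105, Q_d = 9874.15.
Ed = (dQ_d/dP)·(P/Q_d) = (-183.54) × (105/9874.15) = -1.95173…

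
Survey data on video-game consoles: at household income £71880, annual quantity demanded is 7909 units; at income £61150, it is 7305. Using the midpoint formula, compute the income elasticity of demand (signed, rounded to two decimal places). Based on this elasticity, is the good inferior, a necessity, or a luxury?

0.49; necessity

%ΔQ = (7305 − 7909)/[( 7909 + 7305)/2] = -604/7607 = -0.079400…
%ΔIncome = (61150 − 71880)/[( 71880 + 61150)/2] = -10730/66515 = -0.161316…
E_income = (-604/7607) / (-10730/66515) = 0.4922…
0 < E_income < 1 ⇒ normal good, necessity.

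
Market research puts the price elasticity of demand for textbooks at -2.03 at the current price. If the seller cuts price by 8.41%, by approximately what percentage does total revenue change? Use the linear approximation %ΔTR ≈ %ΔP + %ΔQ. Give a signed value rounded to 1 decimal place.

%ΔQ ≈ Ed × %ΔP = (-2.03) × (-8.41%) = +17.0723%
%ΔTR ≈ %ΔP + %ΔQ = (-8.41%) + (+17.0723%) = +8.6623%

+8.7%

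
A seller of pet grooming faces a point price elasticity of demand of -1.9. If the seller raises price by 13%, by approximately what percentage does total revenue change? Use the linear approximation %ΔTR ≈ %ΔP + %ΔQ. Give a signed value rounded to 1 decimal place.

-11.7%

%ΔQ ≈ Ed × %ΔP = (-1.9) × (+13%) = -24.7000%
%ΔTR ≈ %ΔP + %ΔQ = (+13%) + (-24.7000%) = -11.7000%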